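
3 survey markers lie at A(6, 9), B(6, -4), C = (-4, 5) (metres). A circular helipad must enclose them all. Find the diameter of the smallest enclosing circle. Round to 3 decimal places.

14.490

Side lengths²: AB² = 169, AC² = 116, BC² = 181.
Since BC² = 181 < 169 + 116 = 285, the triangle is acute, so the smallest enclosing circle is the circumcircle.
Circumcentre = (2.8, 2.5), r² = 52.49.
Diameter = 2r = 2√(52.49) ≈ 14.490.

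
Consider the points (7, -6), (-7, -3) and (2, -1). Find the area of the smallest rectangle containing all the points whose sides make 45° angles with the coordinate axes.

In coordinates u = x + y, v = x − y the rectangle is axis-aligned; the map (x,y)→(u,v) scales areas by 2.
u-values: 1, -10, 1; range = 1 − (-10) = 11.
v-values: 13, -4, 3; range = 13 − (-4) = 17.
Area = (11 × 17) / 2 = 93.5.

93.5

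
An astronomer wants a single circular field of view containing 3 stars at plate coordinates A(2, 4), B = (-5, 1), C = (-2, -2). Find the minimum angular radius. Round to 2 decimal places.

Side lengths²: AB² = 58, AC² = 52, BC² = 18.
Since AB² = 58 < 52 + 18 = 70, the triangle is acute, so the smallest enclosing circle is the circumcircle.
Circumcentre = (-1.2, 1.8), r² = 15.08.
r = √(15.08) ≈ 3.88.

3.88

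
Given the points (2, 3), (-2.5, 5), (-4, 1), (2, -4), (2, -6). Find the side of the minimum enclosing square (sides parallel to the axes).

11

The bounding box has width 6 and height 11.
An axis-aligned square enclosing the set must have side ≥ max(width, height).
So the minimum side is max(6, 11) = 11.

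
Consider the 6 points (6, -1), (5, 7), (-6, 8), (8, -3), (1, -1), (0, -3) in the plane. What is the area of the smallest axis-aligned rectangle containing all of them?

x ranges over [-6, 8], width 14.
y ranges over [-3, 8], height 11.
Area = 14 × 11 = 154.

154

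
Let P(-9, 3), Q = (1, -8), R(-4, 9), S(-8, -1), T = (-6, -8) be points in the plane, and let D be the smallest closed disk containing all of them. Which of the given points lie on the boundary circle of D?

The minimum enclosing circle of a finite set is fixed by two of the points (as a diameter) or three (as a circumcircle).
The minimum enclosing circle is determined by three boundary points: Q, R, T.
Their circumcentre is (-2.5, 7/34) with r² = 46001/578.
The farthest remaining point P is at distance² 28933/578 ≤ 46001/578.
The points at distance exactly r from the centre are Q, R, T — 3 points.

Q, R, T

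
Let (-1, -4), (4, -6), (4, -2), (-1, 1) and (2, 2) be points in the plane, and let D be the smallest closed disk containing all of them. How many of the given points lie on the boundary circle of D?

3

A smallest enclosing disk is always determined by at most three of the input points on its boundary.
The minimum enclosing circle is determined by three boundary points: (4, -6), (-1, 1), (2, 2).
Their circumcentre is (23/13, -30/13) with r² = 3145/169.
The farthest remaining point (-1, -4) is at distance² 1780/169 ≤ 3145/169.
The points at distance exactly r from the centre are (4, -6), (-1, 1), (2, 2) — 3 points.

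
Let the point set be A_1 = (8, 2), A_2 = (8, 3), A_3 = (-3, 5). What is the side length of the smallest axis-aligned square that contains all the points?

11

The bounding box has width 11 and height 3.
An axis-aligned square enclosing the set must have side ≥ max(width, height).
So the minimum side is max(11, 3) = 11.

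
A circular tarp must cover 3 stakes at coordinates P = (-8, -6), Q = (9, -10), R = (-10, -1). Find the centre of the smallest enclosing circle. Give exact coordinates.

(-0.5, -5.5)

Side lengths²: PQ² = 305, PR² = 29, QR² = 442.
Since QR² = 442 ≥ 305 + 29 = 334, the angle opposite QR is not acute, so the smallest enclosing circle has QR as diameter.
Centre = midpoint of QR = (-0.5, -5.5), r² = 442/4 = 110.5.
Centre = (-0.5, -5.5).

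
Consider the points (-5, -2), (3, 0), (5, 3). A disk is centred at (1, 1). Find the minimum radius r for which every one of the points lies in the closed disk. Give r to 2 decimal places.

The required radius is the distance from (1, 1) to the farthest point.
Squared distances: 45, 5, 20.
Maximum is 45, attained at (-5, -2).
r = √45 ≈ 6.71.

6.71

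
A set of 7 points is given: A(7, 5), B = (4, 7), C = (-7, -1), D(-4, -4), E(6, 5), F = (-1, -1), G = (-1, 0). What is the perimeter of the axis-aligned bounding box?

Width = max x − min x = 7 − (-7) = 14.
Height = max y − min y = 7 − (-4) = 11.
Perimeter = 2(14 + 11) = 50.

50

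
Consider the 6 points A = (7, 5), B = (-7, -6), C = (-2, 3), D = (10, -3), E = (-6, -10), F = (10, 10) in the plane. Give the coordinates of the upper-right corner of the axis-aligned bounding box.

x-range [-7, 10], y-range [-10, 10].
The upper-right corner is (10, 10).

(10, 10)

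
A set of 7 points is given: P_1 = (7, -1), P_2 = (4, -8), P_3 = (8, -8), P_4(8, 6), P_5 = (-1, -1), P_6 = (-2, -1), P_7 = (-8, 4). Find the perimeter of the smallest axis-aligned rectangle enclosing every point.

Width = max x − min x = 8 − (-8) = 16.
Height = max y − min y = 6 − (-8) = 14.
Perimeter = 2(16 + 14) = 60.

60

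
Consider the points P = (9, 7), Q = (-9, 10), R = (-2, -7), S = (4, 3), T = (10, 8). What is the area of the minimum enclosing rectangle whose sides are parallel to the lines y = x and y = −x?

324

In coordinates u = x + y, v = x − y the rectangle is axis-aligned; the map (x,y)→(u,v) scales areas by 2.
u-values: 16, 1, -9, 7, 18; range = 18 − (-9) = 27.
v-values: 2, -19, 5, 1, 2; range = 5 − (-19) = 24.
Area = (27 × 24) / 2 = 324.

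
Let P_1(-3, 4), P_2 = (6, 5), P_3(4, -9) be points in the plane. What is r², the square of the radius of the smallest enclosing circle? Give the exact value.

111725/1922

Side lengths²: P_1P_2² = 82, P_1P_3² = 218, P_2P_3² = 200.
Since P_1P_3² = 218 < 200 + 82 = 282, the triangle is acute, so the smallest enclosing circle is the circumcircle.
Circumcentre = (135/62, -99/62), r² = 111725/1922.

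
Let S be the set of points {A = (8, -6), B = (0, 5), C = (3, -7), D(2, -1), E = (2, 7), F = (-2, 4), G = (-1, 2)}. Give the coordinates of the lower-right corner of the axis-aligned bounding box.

(8, -7)

x-range [-2, 8], y-range [-7, 7].
The lower-right corner is (8, -7).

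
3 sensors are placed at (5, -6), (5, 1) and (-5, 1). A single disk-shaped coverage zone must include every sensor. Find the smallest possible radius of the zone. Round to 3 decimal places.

6.103

Call the three points A, B, C in the order given.
Side lengths²: AB² = 49, AC² = 149, BC² = 100.
Since AC² = 149 ≥ 100 + 49 = 149, the angle opposite AC is not acute, so the smallest enclosing circle has AC as diameter.
Centre = midpoint of AC = (0, -2.5), r² = 149/4 = 37.25.
r = √(37.25) ≈ 6.103.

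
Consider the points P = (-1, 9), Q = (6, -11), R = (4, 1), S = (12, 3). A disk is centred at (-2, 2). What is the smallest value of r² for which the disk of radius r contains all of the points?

The required radius is the distance from (-2, 2) to the farthest point.
Squared distances: 50, 233, 37, 197.
Maximum is 233, attained at Q.

233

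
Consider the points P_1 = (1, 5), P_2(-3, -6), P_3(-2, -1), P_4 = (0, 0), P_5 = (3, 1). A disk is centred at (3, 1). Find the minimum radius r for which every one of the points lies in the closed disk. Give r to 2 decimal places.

The required radius is the distance from (3, 1) to the farthest point.
Squared distances: 20, 85, 29, 10, 0.
Maximum is 85, attained at P_2.
r = √85 ≈ 9.22.

9.22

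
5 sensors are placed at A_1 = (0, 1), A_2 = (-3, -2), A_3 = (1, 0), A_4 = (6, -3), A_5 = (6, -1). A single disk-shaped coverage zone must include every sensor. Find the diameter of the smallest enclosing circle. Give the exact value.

82/9

By Welzl's lemma the MEC is supported by two points (diametrically opposite) or three points (on a circumcircle).
The minimum enclosing circle is determined by three boundary points: A_2, A_4, A_5.
Their circumcentre is (14/9, -2) with r² = 1681/81.
The farthest remaining point A_1 is at distance² 925/81 ≤ 1681/81.
Diameter = 2r = 2√(1681/81) = 82/9.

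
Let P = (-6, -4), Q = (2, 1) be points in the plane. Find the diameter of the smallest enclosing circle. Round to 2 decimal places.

9.43

The smallest circle enclosing two points has them as diameter endpoints.
Centre = midpoint = (-2, -1.5); r² = |PQ|²/4 = 89/4 = 22.25.
Diameter = 2r = 2√(22.25) ≈ 9.43.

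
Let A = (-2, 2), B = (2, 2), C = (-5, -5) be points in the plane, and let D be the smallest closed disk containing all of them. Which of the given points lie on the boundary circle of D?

Side lengths²: AB² = 16, AC² = 58, BC² = 98.
Since BC² = 98 ≥ 58 + 16 = 74, the angle opposite BC is not acute, so the smallest enclosing circle has BC as diameter.
Centre = midpoint of BC = (-1.5, -1.5), r² = 98/4 = 24.5.
The points at distance exactly r from the centre are B, C — 2 points.

B, C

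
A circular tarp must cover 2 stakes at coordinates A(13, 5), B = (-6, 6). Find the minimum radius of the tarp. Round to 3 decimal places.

The smallest circle enclosing two points has them as diameter endpoints.
Centre = midpoint = (3.5, 5.5); r² = |AB|²/4 = 362/4 = 90.5.
r = √(90.5) ≈ 9.513.

9.513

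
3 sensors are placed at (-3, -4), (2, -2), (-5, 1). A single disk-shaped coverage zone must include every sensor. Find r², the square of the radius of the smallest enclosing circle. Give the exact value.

Call the three points A, B, C in the order given.
Side lengths²: AB² = 29, AC² = 29, BC² = 58.
Since BC² = 58 ≥ 29 + 29 = 58, the angle opposite BC is not acute, so the smallest enclosing circle has BC as diameter.
Centre = midpoint of BC = (-1.5, -0.5), r² = 58/4 = 14.5.

14.5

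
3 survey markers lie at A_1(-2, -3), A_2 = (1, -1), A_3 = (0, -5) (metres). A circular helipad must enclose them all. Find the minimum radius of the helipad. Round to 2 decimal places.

2.10

Side lengths²: A_1A_2² = 13, A_1A_3² = 8, A_2A_3² = 17.
Since A_2A_3² = 17 < 13 + 8 = 21, the triangle is acute, so the smallest enclosing circle is the circumcircle.
Circumcentre = (0.1, -2.9), r² = 4.42.
r = √(4.42) ≈ 2.10.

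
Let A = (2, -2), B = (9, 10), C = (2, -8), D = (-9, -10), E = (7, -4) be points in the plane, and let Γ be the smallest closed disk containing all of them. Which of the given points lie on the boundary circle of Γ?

B, D

The minimum enclosing circle of a finite set is fixed by two of the points (as a diameter) or three (as a circumcircle).
The farthest pair is B–D with squared distance 724. The circle on this segment as diameter has centre (0, 0) and r² = 724/4 = 181.
Check A: distance² to centre = 8 ≤ 181, so it lies inside.
All remaining points lie in this disk, and no smaller disk contains both endpoints, so this is the minimum enclosing circle.
The points at distance exactly r from the centre are B, D — 2 points.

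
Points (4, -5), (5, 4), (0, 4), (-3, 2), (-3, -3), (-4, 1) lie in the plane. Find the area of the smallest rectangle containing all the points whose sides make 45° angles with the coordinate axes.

105

In coordinates u = x + y, v = x − y the rectangle is axis-aligned; the map (x,y)→(u,v) scales areas by 2.
u-values: -1, 9, 4, -1, -6, -3; range = 9 − (-6) = 15.
v-values: 9, 1, -4, -5, 0, -5; range = 9 − (-5) = 14.
Area = (15 × 14) / 2 = 105.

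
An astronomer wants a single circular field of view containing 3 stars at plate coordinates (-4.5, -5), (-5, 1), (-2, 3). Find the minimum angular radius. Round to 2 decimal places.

4.19

Call the three points A, B, C in the order given.
Side lengths²: AB² = 36.25, AC² = 70.25, BC² = 13.
Since AC² = 70.25 ≥ 36.25 + 13 = 49.25, the angle opposite AC is not acute, so the smallest enclosing circle has AC as diameter.
Centre = midpoint of AC = (-3.25, -1), r² = 70.25/4 = 17.5625.
r = √(17.5625) ≈ 4.19.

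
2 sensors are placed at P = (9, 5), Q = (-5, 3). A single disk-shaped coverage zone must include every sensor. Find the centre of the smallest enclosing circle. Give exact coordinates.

(2, 4)

The smallest circle enclosing two points has them as diameter endpoints.
Centre = midpoint = (2, 4); r² = |PQ|²/4 = 200/4 = 50.
Centre = (2, 4).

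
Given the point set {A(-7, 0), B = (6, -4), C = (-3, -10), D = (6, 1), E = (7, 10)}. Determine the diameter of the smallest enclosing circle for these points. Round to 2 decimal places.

The farthest pair is C–E with squared distance 500. The circle on this segment as diameter has centre (2, 0) and r² = 500/4 = 125.
Check A: distance² to centre = 81 ≤ 125, so it lies inside.
All remaining points lie in this disk, and no smaller disk contains both endpoints, so this is the minimum enclosing circle.
Diameter = 2r = 2√125 ≈ 22.36.

22.36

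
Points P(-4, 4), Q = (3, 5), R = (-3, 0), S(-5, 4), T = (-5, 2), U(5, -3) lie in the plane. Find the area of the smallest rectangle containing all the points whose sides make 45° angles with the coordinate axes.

93.5

In coordinates u = x + y, v = x − y the rectangle is axis-aligned; the map (x,y)→(u,v) scales areas by 2.
u-values: 0, 8, -3, -1, -3, 2; range = 8 − (-3) = 11.
v-values: -8, -2, -3, -9, -7, 8; range = 8 − (-9) = 17.
Area = (11 × 17) / 2 = 93.5.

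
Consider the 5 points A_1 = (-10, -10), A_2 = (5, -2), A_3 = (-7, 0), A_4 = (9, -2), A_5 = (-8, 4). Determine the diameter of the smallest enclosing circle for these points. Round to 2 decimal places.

The minimum enclosing circle of a finite set is fixed by two of the points (as a diameter) or three (as a circumcircle).
The minimum enclosing circle is determined by three boundary points: A_1, A_4, A_5.
Their circumcentre is (-1.3, -4.1) with r² = 110.5.
The farthest remaining point A_3 is at distance² 49.3 ≤ 110.5.
Diameter = 2r = 2√(110.5) ≈ 21.02.

21.02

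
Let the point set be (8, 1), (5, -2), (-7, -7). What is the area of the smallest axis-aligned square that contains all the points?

225

The bounding box has width 15 and height 8.
An axis-aligned square enclosing the set must have side ≥ max(width, height).
So the minimum side is max(15, 8) = 15.
Area = 15² = 225.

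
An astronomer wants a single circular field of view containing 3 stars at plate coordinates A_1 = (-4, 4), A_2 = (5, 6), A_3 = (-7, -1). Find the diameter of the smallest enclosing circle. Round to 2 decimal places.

Side lengths²: A_1A_2² = 85, A_1A_3² = 34, A_2A_3² = 193.
Since A_2A_3² = 193 ≥ 85 + 34 = 119, the angle opposite A_2A_3 is not acute, so the smallest enclosing circle has A_2A_3 as diameter.
Centre = midpoint of A_2A_3 = (-1, 2.5), r² = 193/4 = 48.25.
Diameter = 2r = 2√(48.25) ≈ 13.89.

13.89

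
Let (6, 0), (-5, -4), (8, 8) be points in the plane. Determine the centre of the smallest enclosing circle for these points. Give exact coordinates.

Call the three points A, B, C in the order given.
Side lengths²: AB² = 137, AC² = 68, BC² = 313.
Since BC² = 313 ≥ 137 + 68 = 205, the angle opposite BC is not acute, so the smallest enclosing circle has BC as diameter.
Centre = midpoint of BC = (1.5, 2), r² = 313/4 = 78.25.
Centre = (1.5, 2).

(1.5, 2)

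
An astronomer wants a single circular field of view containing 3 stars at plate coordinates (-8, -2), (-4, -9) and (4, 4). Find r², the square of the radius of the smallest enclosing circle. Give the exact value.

Call the three points A, B, C in the order given.
Side lengths²: AB² = 65, AC² = 180, BC² = 233.
Since BC² = 233 < 180 + 65 = 245, the triangle is acute, so the smallest enclosing circle is the circumcircle.
Circumcentre = (-13/36, -41/18), r² = 75725/1296.

75725/1296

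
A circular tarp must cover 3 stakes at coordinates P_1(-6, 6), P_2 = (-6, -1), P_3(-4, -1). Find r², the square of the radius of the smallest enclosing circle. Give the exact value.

Side lengths²: P_1P_2² = 49, P_1P_3² = 53, P_2P_3² = 4.
Since P_1P_3² = 53 ≥ 49 + 4 = 53, the angle opposite P_1P_3 is not acute, so the smallest enclosing circle has P_1P_3 as diameter.
Centre = midpoint of P_1P_3 = (-5, 2.5), r² = 53/4 = 13.25.

13.25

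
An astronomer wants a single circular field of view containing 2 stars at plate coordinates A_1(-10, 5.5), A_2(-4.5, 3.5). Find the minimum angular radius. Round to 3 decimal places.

2.926

The smallest circle enclosing two points has them as diameter endpoints.
Centre = midpoint = (-7.25, 4.5); r² = |A_1A_2|²/4 = 34.25/4 = 8.5625.
r = √(8.5625) ≈ 2.926.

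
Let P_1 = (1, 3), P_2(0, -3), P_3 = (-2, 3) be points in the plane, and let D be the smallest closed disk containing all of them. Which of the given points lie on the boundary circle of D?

P_1, P_2, P_3

Side lengths²: P_1P_2² = 37, P_1P_3² = 9, P_2P_3² = 40.
Since P_2P_3² = 40 < 37 + 9 = 46, the triangle is acute, so the smallest enclosing circle is the circumcircle.
Circumcentre = (-0.5, 1/6), r² = 185/18.
The points at distance exactly r from the centre are P_1, P_2, P_3 — 3 points.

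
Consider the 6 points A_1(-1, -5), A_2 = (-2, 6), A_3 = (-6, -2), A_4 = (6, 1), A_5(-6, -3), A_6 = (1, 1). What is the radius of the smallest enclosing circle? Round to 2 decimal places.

The minimum enclosing circle is determined by three boundary points: A_2, A_4, A_5.
Their circumcentre is (-13/46, -7/46) with r² = 43165/1058.
The farthest remaining point A_3 is at distance² 38197/1058 ≤ 43165/1058.
r = √(43165/1058) ≈ 6.39.

6.39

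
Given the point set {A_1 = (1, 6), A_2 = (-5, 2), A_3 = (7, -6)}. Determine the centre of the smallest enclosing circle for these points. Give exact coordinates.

Side lengths²: A_1A_2² = 52, A_1A_3² = 180, A_2A_3² = 208.
Since A_2A_3² = 208 < 180 + 52 = 232, the triangle is acute, so the smallest enclosing circle is the circumcircle.
Circumcentre = (1.5, -1.25), r² = 52.8125.
Centre = (1.5, -1.25).

(1.5, -1.25)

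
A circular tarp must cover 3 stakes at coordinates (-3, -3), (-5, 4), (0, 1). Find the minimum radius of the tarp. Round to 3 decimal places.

Call the three points A, B, C in the order given.
Side lengths²: AB² = 53, AC² = 25, BC² = 34.
Since AB² = 53 < 34 + 25 = 59, the triangle is acute, so the smallest enclosing circle is the circumcircle.
Circumcentre = (-211/58, 35/58), r² = 22525/1682.
r = √(22525/1682) ≈ 3.659.

3.659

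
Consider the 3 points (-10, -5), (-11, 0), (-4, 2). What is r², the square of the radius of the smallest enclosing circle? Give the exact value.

21.25

Call the three points A, B, C in the order given.
Side lengths²: AB² = 26, AC² = 85, BC² = 53.
Since AC² = 85 ≥ 53 + 26 = 79, the angle opposite AC is not acute, so the smallest enclosing circle has AC as diameter.
Centre = midpoint of AC = (-7, -1.5), r² = 85/4 = 21.25.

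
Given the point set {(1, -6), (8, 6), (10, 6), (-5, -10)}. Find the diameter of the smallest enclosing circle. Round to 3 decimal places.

21.932

By Welzl's lemma the MEC is supported by two points (diametrically opposite) or three points (on a circumcircle).
The farthest pair is (10, 6)–(-5, -10) with squared distance 481. The circle on this segment as diameter has centre (2.5, -2) and r² = 481/4 = 120.25.
Check (1, -6): distance² to centre = 18.25 ≤ 120.25, so it lies inside.
All remaining points lie in this disk, and no smaller disk contains both endpoints, so this is the minimum enclosing circle.
Diameter = 2r = 2√(120.25) ≈ 21.932.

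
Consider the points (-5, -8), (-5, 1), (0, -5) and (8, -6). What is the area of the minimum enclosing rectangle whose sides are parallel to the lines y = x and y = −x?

In coordinates u = x + y, v = x − y the rectangle is axis-aligned; the map (x,y)→(u,v) scales areas by 2.
u-values: -13, -4, -5, 2; range = 2 − (-13) = 15.
v-values: 3, -6, 5, 14; range = 14 − (-6) = 20.
Area = (15 × 20) / 2 = 150.

150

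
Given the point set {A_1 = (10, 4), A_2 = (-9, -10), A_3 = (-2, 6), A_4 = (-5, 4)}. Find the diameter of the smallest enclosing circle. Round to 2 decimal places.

23.60

The farthest pair is A_1–A_2 with squared distance 557. The circle on this segment as diameter has centre (0.5, -3) and r² = 557/4 = 139.25.
Check A_3: distance² to centre = 87.25 ≤ 139.25, so it lies inside.
All remaining points lie in this disk, and no smaller disk contains both endpoints, so this is the minimum enclosing circle.
Diameter = 2r = 2√(139.25) ≈ 23.60.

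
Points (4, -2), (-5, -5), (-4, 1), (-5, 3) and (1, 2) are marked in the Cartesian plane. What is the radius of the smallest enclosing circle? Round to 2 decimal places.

By Welzl's lemma the MEC is supported by two points (diametrically opposite) or three points (on a circumcircle).
The minimum enclosing circle is determined by three boundary points: (4, -2), (-5, -5), (-5, 3).
Their circumcentre is (-4/3, -1) with r² = 265/9.
The farthest remaining point (1, 2) is at distance² 130/9 ≤ 265/9.
r = √(265/9) ≈ 5.43.

5.43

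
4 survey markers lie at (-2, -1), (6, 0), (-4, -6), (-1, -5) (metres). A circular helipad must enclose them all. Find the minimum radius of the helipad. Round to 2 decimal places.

The farthest pair is (6, 0)–(-4, -6) with squared distance 136. The circle on this segment as diameter has centre (1, -3) and r² = 136/4 = 34.
Check (-2, -1): distance² to centre = 13 ≤ 34, so it lies inside.
All remaining points lie in this disk, and no smaller disk contains both endpoints, so this is the minimum enclosing circle.
r = √34 ≈ 5.83.

5.83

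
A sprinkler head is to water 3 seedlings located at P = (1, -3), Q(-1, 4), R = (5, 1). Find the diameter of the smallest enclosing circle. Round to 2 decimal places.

Side lengths²: PQ² = 53, PR² = 32, QR² = 45.
Since PQ² = 53 < 45 + 32 = 77, the triangle is acute, so the smallest enclosing circle is the circumcircle.
Circumcentre = (7/6, 5/6), r² = 265/18.
Diameter = 2r = 2√(265/18) ≈ 7.67.

7.67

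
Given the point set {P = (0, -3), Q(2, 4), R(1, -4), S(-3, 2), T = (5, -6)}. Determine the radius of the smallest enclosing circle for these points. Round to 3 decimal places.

By Welzl's lemma the MEC is supported by two points (diametrically opposite) or three points (on a circumcircle).
The minimum enclosing circle is determined by three boundary points: Q, S, T.
Their circumcentre is (19/14, -23/14) with r² = 3161/98.
The farthest remaining point R is at distance² 557/98 ≤ 3161/98.
r = √(3161/98) ≈ 5.679.

5.679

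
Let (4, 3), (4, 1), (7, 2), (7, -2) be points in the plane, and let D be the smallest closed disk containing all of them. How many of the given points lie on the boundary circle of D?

2

The farthest pair is (4, 3)–(7, -2) with squared distance 34. The circle on this segment as diameter has centre (5.5, 0.5) and r² = 34/4 = 8.5.
Check (4, 1): distance² to centre = 2.5 ≤ 8.5, so it lies inside.
All remaining points lie in this disk, and no smaller disk contains both endpoints, so this is the minimum enclosing circle.
The points at distance exactly r from the centre are (4, 3), (7, -2) — 2 points.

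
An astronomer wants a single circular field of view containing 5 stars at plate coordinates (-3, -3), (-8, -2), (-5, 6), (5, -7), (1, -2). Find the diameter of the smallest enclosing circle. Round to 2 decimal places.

16.40

A smallest enclosing disk is always determined by at most three of the input points on its boundary.
The farthest pair is (-5, 6)–(5, -7) with squared distance 269. The circle on this segment as diameter has centre (0, -0.5) and r² = 269/4 = 67.25.
Check (-3, -3): distance² to centre = 15.25 ≤ 67.25, so it lies inside.
All remaining points lie in this disk, and no smaller disk contains both endpoints, so this is the minimum enclosing circle.
Diameter = 2r = 2√(67.25) ≈ 16.40.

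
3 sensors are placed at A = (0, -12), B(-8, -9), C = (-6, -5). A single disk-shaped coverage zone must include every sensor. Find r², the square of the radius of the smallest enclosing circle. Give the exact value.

31025/1444

Side lengths²: AB² = 73, AC² = 85, BC² = 20.
Since AC² = 85 < 73 + 20 = 93, the triangle is acute, so the smallest enclosing circle is the circumcircle.
Circumcentre = (-64/19, -335/38), r² = 31025/1444.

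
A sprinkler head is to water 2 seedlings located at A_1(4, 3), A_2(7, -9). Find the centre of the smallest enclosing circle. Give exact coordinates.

(5.5, -3)

The smallest circle enclosing two points has them as diameter endpoints.
Centre = midpoint = (5.5, -3); r² = |A_1A_2|²/4 = 153/4 = 38.25.
Centre = (5.5, -3).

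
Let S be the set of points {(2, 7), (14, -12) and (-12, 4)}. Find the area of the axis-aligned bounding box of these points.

x ranges over [-12, 14], width 26.
y ranges over [-12, 7], height 19.
Area = 26 × 19 = 494.

494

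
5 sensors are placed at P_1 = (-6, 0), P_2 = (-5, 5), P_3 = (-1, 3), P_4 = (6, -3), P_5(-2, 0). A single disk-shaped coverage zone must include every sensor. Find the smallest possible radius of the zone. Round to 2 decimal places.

A smallest enclosing disk is always determined by at most three of the input points on its boundary.
The farthest pair is P_2–P_4 with squared distance 185. The circle on this segment as diameter has centre (0.5, 1) and r² = 185/4 = 46.25.
Check P_1: distance² to centre = 43.25 ≤ 46.25, so it lies inside.
All remaining points lie in this disk, and no smaller disk contains both endpoints, so this is the minimum enclosing circle.
r = √(46.25) ≈ 6.80.

6.80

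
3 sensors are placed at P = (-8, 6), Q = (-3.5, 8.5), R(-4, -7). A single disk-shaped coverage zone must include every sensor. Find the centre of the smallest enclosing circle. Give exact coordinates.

(-3.75, 0.75)

Side lengths²: PQ² = 26.5, PR² = 185, QR² = 240.5.
Since QR² = 240.5 ≥ 185 + 26.5 = 211.5, the angle opposite QR is not acute, so the smallest enclosing circle has QR as diameter.
Centre = midpoint of QR = (-3.75, 0.75), r² = 240.5/4 = 60.125.
Centre = (-3.75, 0.75).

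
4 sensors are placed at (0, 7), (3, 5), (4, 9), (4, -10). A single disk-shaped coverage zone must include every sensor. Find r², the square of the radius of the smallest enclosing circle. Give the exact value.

90.25

A smallest enclosing disk is always determined by at most three of the input points on its boundary.
The farthest pair is (4, 9)–(4, -10) with squared distance 361. The circle on this segment as diameter has centre (4, -0.5) and r² = 361/4 = 90.25.
Check (0, 7): distance² to centre = 72.25 ≤ 90.25, so it lies inside.
All remaining points lie in this disk, and no smaller disk contains both endpoints, so this is the minimum enclosing circle.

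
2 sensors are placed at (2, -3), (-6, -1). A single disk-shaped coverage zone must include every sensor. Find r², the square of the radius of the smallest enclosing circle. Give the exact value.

17

The smallest circle enclosing two points has them as diameter endpoints.
Centre = midpoint = (-2, -2); r² = |(2, -3)−(-6, -1)|²/4 = 68/4 = 17.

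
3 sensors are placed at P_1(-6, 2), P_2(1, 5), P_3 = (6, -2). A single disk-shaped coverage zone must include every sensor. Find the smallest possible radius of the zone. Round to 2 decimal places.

6.32

Side lengths²: P_1P_2² = 58, P_1P_3² = 160, P_2P_3² = 74.
Since P_1P_3² = 160 ≥ 74 + 58 = 132, the angle opposite P_1P_3 is not acute, so the smallest enclosing circle has P_1P_3 as diameter.
Centre = midpoint of P_1P_3 = (0, 0), r² = 160/4 = 40.
r = √40 ≈ 6.32.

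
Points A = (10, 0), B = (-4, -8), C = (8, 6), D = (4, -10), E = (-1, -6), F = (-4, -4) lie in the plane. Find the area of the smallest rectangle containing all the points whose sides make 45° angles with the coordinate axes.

182

In coordinates u = x + y, v = x − y the rectangle is axis-aligned; the map (x,y)→(u,v) scales areas by 2.
u-values: 10, -12, 14, -6, -7, -8; range = 14 − (-12) = 26.
v-values: 10, 4, 2, 14, 5, 0; range = 14 − 0 = 14.
Area = (26 × 14) / 2 = 182.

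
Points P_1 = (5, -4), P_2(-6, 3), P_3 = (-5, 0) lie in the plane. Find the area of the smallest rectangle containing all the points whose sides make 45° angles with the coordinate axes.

In coordinates u = x + y, v = x − y the rectangle is axis-aligned; the map (x,y)→(u,v) scales areas by 2.
u-values: 1, -3, -5; range = 1 − (-5) = 6.
v-values: 9, -9, -5; range = 9 − (-9) = 18.
Area = (6 × 18) / 2 = 54.

54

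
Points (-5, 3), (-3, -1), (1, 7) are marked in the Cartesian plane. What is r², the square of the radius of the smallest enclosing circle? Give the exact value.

20

Call the three points A, B, C in the order given.
Side lengths²: AB² = 20, AC² = 52, BC² = 80.
Since BC² = 80 ≥ 52 + 20 = 72, the angle opposite BC is not acute, so the smallest enclosing circle has BC as diameter.
Centre = midpoint of BC = (-1, 3), r² = 80/4 = 20.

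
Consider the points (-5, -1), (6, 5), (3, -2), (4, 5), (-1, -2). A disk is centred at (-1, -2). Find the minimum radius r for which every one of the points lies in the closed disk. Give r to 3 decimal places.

9.899

The required radius is the distance from (-1, -2) to the farthest point.
Squared distances: 17, 98, 16, 74, 0.
Maximum is 98, attained at (6, 5).
r = √98 ≈ 9.899.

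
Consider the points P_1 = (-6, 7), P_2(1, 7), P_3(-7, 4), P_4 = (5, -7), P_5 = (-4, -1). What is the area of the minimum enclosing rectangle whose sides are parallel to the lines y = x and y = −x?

In coordinates u = x + y, v = x − y the rectangle is axis-aligned; the map (x,y)→(u,v) scales areas by 2.
u-values: 1, 8, -3, -2, -5; range = 8 − (-5) = 13.
v-values: -13, -6, -11, 12, -3; range = 12 − (-13) = 25.
Area = (13 × 25) / 2 = 162.5.

162.5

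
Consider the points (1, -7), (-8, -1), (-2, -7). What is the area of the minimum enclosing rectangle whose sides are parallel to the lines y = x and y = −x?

In coordinates u = x + y, v = x − y the rectangle is axis-aligned; the map (x,y)→(u,v) scales areas by 2.
u-values: -6, -9, -9; range = -6 − (-9) = 3.
v-values: 8, -7, 5; range = 8 − (-7) = 15.
Area = (3 × 15) / 2 = 22.5.

22.5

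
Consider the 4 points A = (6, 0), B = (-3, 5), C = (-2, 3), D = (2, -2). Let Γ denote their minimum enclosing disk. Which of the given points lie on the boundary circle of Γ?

A, B

A smallest enclosing disk is always determined by at most three of the input points on its boundary.
The farthest pair is A–B with squared distance 106. The circle on this segment as diameter has centre (1.5, 2.5) and r² = 106/4 = 26.5.
Check C: distance² to centre = 12.5 ≤ 26.5, so it lies inside.
All remaining points lie in this disk, and no smaller disk contains both endpoints, so this is the minimum enclosing circle.
The points at distance exactly r from the centre are A, B — 2 points.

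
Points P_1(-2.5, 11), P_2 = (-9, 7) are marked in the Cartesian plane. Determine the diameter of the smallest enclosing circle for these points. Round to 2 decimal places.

7.63

The smallest circle enclosing two points has them as diameter endpoints.
Centre = midpoint = (-5.75, 9); r² = |P_1P_2|²/4 = 58.25/4 = 14.5625.
Diameter = 2r = 2√(14.5625) ≈ 7.63.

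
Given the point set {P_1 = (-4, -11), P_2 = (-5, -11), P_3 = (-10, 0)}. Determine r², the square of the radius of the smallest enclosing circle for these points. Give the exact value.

39.25

Side lengths²: P_1P_2² = 1, P_1P_3² = 157, P_2P_3² = 146.
Since P_1P_3² = 157 ≥ 146 + 1 = 147, the angle opposite P_1P_3 is not acute, so the smallest enclosing circle has P_1P_3 as diameter.
Centre = midpoint of P_1P_3 = (-7, -5.5), r² = 157/4 = 39.25.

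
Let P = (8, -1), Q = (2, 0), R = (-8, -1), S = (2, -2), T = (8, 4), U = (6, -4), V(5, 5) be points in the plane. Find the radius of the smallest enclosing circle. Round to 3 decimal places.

A smallest enclosing disk is always determined by at most three of the input points on its boundary.
The farthest pair is R–T with squared distance 281. The circle on this segment as diameter has centre (0, 1.5) and r² = 281/4 = 70.25.
Check P: distance² to centre = 70.25 ≤ 70.25, so it lies inside.
All remaining points lie in this disk, and no smaller disk contains both endpoints, so this is the minimum enclosing circle.
r = √(70.25) ≈ 8.382.

8.382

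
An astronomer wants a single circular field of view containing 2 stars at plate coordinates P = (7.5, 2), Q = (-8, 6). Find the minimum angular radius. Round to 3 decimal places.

The smallest circle enclosing two points has them as diameter endpoints.
Centre = midpoint = (-0.25, 4); r² = |PQ|²/4 = 256.25/4 = 64.0625.
r = √(64.0625) ≈ 8.004.

8.004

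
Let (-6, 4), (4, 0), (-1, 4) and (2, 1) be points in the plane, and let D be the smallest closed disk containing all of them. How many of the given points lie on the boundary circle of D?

A smallest enclosing disk is always determined by at most three of the input points on its boundary.
The farthest pair is (-6, 4)–(4, 0) with squared distance 116. The circle on this segment as diameter has centre (-1, 2) and r² = 116/4 = 29.
Check (-1, 4): distance² to centre = 4 ≤ 29, so it lies inside.
All remaining points lie in this disk, and no smaller disk contains both endpoints, so this is the minimum enclosing circle.
The points at distance exactly r from the centre are (-6, 4), (4, 0) — 2 points.

2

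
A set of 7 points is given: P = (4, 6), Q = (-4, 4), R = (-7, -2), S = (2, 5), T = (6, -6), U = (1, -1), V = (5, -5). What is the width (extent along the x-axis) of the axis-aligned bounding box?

13

max x = 6, min x = -7, so width = 13.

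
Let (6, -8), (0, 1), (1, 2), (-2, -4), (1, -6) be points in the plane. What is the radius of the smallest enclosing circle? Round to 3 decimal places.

The farthest pair is (6, -8)–(1, 2) with squared distance 125. The circle on this segment as diameter has centre (3.5, -3) and r² = 125/4 = 31.25.
Check (0, 1): distance² to centre = 28.25 ≤ 31.25, so it lies inside.
All remaining points lie in this disk, and no smaller disk contains both endpoints, so this is the minimum enclosing circle.
r = √(31.25) ≈ 5.590.

5.590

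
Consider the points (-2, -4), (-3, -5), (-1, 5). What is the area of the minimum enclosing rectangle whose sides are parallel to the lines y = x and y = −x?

48

In coordinates u = x + y, v = x − y the rectangle is axis-aligned; the map (x,y)→(u,v) scales areas by 2.
u-values: -6, -8, 4; range = 4 − (-8) = 12.
v-values: 2, 2, -6; range = 2 − (-6) = 8.
Area = (12 × 8) / 2 = 48.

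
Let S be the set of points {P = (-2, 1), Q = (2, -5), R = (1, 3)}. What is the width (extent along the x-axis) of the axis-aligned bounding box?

max x = 2, min x = -2, so width = 4.

4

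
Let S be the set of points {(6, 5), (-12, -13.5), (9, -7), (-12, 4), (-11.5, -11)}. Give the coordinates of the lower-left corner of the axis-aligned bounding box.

(-12, -13.5)

x-range [-12, 9], y-range [-13.5, 5].
The lower-left corner is (-12, -13.5).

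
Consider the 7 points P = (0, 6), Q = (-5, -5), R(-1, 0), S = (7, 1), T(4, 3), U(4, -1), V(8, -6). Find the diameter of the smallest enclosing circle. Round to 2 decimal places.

15.35

The minimum enclosing circle of a finite set is fixed by two of the points (as a diameter) or three (as a circumcircle).
The minimum enclosing circle is determined by three boundary points: P, Q, V.
Their circumcentre is (67/37, -54/37) with r² = 80665/1369.
The farthest remaining point S is at distance² 45145/1369 ≤ 80665/1369.
Diameter = 2r = 2√(80665/1369) ≈ 15.35.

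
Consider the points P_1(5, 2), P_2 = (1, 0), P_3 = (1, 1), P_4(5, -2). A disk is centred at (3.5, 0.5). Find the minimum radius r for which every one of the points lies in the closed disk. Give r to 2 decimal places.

2.92

The required radius is the distance from (3.5, 0.5) to the farthest point.
Squared distances: 4.5, 6.5, 6.5, 8.5.
Maximum is 8.5, attained at P_4.
r = √(8.5) ≈ 2.92.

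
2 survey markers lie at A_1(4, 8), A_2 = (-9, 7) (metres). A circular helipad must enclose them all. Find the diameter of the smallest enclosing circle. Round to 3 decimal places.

The smallest circle enclosing two points has them as diameter endpoints.
Centre = midpoint = (-2.5, 7.5); r² = |A_1A_2|²/4 = 170/4 = 42.5.
Diameter = 2r = 2√(42.5) ≈ 13.038.

13.038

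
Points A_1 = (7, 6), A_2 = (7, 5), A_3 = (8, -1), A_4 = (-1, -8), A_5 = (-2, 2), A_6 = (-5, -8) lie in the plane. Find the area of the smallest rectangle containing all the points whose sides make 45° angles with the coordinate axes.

In coordinates u = x + y, v = x − y the rectangle is axis-aligned; the map (x,y)→(u,v) scales areas by 2.
u-values: 13, 12, 7, -9, 0, -13; range = 13 − (-13) = 26.
v-values: 1, 2, 9, 7, -4, 3; range = 9 − (-4) = 13.
Area = (26 × 13) / 2 = 169.

169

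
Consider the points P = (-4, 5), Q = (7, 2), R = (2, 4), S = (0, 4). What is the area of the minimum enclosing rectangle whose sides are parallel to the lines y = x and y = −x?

In coordinates u = x + y, v = x − y the rectangle is axis-aligned; the map (x,y)→(u,v) scales areas by 2.
u-values: 1, 9, 6, 4; range = 9 − 1 = 8.
v-values: -9, 5, -2, -4; range = 5 − (-9) = 14.
Area = (8 × 14) / 2 = 56.

56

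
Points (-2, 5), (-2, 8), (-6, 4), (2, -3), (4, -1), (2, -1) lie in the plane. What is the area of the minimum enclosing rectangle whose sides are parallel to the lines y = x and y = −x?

60

In coordinates u = x + y, v = x − y the rectangle is axis-aligned; the map (x,y)→(u,v) scales areas by 2.
u-values: 3, 6, -2, -1, 3, 1; range = 6 − (-2) = 8.
v-values: -7, -10, -10, 5, 5, 3; range = 5 − (-10) = 15.
Area = (8 × 15) / 2 = 60.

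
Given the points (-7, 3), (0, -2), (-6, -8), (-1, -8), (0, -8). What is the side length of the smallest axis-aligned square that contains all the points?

11

The bounding box has width 7 and height 11.
An axis-aligned square enclosing the set must have side ≥ max(width, height).
So the minimum side is max(7, 11) = 11.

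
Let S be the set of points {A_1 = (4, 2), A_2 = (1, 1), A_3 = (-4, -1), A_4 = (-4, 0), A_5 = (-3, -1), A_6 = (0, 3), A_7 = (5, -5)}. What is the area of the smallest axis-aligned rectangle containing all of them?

72

x ranges over [-4, 5], width 9.
y ranges over [-5, 3], height 8.
Area = 9 × 8 = 72.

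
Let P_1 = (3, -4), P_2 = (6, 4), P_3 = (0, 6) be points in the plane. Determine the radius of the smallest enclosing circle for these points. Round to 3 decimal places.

5.224

Side lengths²: P_1P_2² = 73, P_1P_3² = 109, P_2P_3² = 40.
Since P_1P_3² = 109 < 73 + 40 = 113, the triangle is acute, so the smallest enclosing circle is the circumcircle.
Circumcentre = (91/54, 19/18), r² = 39785/1458.
r = √(39785/1458) ≈ 5.224.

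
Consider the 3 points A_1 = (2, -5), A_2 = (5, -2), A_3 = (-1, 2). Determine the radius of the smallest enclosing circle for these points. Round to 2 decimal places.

Side lengths²: A_1A_2² = 18, A_1A_3² = 58, A_2A_3² = 52.
Since A_1A_3² = 58 < 52 + 18 = 70, the triangle is acute, so the smallest enclosing circle is the circumcircle.
Circumcentre = (1.2, -1.2), r² = 15.08.
r = √(15.08) ≈ 3.88.

3.88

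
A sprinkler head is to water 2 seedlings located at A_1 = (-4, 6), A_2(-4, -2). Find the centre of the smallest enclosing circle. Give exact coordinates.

The smallest circle enclosing two points has them as diameter endpoints.
Centre = midpoint = (-4, 2); r² = |A_1A_2|²/4 = 64/4 = 16.
Centre = (-4, 2).

(-4, 2)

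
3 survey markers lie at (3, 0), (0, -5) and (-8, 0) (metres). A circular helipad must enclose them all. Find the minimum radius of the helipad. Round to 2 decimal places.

5.50

Call the three points A, B, C in the order given.
Side lengths²: AB² = 34, AC² = 121, BC² = 89.
Since AC² = 121 < 89 + 34 = 123, the triangle is acute, so the smallest enclosing circle is the circumcircle.
Circumcentre = (-2.5, -0.1), r² = 30.26.
r = √(30.26) ≈ 5.50.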